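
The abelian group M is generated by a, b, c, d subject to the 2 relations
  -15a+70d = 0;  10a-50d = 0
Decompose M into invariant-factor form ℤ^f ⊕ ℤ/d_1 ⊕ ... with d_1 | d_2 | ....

rank_ℚ(R)=2; free=4−2=2
SNF(R) diag = [5, 10] → torsion [5, 10]

Answer: M ≅ ℤ^2 ⊕ ℤ/5 ⊕ ℤ/10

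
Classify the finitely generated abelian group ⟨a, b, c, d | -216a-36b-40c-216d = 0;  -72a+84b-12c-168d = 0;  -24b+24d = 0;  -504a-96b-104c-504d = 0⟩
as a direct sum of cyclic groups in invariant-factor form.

Answer: M ≅ ℤ/4 ⊕ ℤ/12 ⊕ ℤ/24 ⊕ ℤ/72

Derivation:
rank_ℚ(R)=4; free=4−4=0
SNF(R) diag = [4, 12, 24, 72] → torsion [4, 12, 24, 72]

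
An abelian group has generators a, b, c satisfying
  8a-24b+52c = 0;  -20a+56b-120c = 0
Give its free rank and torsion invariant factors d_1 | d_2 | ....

rank_ℚ(R)=2; free=3−2=1
SNF(R) diag = [4, 4] → torsion [4, 4]

Answer: M ≅ ℤ^1 ⊕ ℤ/4 ⊕ ℤ/4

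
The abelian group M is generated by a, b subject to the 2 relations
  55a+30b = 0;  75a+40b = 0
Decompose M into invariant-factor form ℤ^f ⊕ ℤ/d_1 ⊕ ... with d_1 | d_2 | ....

rank_ℚ(R)=2; free=2−2=0
SNF(R) diag = [5, 10] → torsion [5, 10]

Answer: M ≅ ℤ/5 ⊕ ℤ/10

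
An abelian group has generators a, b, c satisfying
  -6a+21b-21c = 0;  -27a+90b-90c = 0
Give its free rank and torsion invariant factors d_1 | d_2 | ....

rank_ℚ(R)=2; free=3−2=1
SNF(R) diag = [3, 9] → torsion [3, 9]

Answer: M ≅ ℤ^1 ⊕ ℤ/3 ⊕ ℤ/9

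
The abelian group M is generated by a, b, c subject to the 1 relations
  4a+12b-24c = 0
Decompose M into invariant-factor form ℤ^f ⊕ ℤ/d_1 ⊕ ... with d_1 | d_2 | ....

Answer: M ≅ ℤ^2 ⊕ ℤ/4

Derivation:
rank_ℚ(R)=1; free=3−1=2
SNF(R) diag = [4] → torsion [4]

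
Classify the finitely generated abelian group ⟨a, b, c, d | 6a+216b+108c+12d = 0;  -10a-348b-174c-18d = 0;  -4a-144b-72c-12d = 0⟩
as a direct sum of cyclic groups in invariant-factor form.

rank_ℚ(R)=3; free=4−3=1
SNF(R) diag = [2, 6, 12] → torsion [2, 6, 12]

Answer: M ≅ ℤ^1 ⊕ ℤ/2 ⊕ ℤ/6 ⊕ ℤ/12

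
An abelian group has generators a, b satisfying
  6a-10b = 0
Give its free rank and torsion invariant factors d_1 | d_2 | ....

rank_ℚ(R)=1; free=2−1=1
SNF(R) diag = [2] → torsion [2]

Answer: M ≅ ℤ^1 ⊕ ℤ/2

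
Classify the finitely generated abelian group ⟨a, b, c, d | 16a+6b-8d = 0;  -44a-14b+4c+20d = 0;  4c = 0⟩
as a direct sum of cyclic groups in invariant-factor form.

rank_ℚ(R)=3; free=4−3=1
SNF(R) diag = [2, 4, 4] → torsion [2, 4, 4]

Answer: M ≅ ℤ^1 ⊕ ℤ/2 ⊕ ℤ/4 ⊕ ℤ/4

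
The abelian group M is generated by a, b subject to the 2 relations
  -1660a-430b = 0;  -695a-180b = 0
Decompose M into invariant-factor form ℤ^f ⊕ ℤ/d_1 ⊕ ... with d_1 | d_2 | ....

rank_ℚ(R)=2; free=2−2=0
SNF(R) diag = [5, 10] → torsion [5, 10]

Answer: M ≅ ℤ/5 ⊕ ℤ/10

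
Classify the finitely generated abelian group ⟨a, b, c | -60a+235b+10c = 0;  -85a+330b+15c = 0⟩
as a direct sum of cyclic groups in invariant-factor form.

Answer: M ≅ ℤ^1 ⊕ ℤ/5 ⊕ ℤ/5

Derivation:
rank_ℚ(R)=2; free=3−2=1
SNF(R) diag = [5, 5] → torsion [5, 5]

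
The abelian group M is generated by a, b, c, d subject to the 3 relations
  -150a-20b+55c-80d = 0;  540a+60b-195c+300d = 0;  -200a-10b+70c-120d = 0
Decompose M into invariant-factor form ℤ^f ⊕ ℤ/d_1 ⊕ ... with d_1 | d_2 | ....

Answer: M ≅ ℤ^1 ⊕ ℤ/5 ⊕ ℤ/10 ⊕ ℤ/30

Derivation:
rank_ℚ(R)=3; free=4−3=1
SNF(R) diag = [5, 10, 30] → torsion [5, 10, 30]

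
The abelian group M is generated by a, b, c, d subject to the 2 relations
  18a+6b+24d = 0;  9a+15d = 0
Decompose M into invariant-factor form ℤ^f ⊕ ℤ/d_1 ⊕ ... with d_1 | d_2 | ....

rank_ℚ(R)=2; free=4−2=2
SNF(R) diag = [3, 6] → torsion [3, 6]

Answer: M ≅ ℤ^2 ⊕ ℤ/3 ⊕ ℤ/6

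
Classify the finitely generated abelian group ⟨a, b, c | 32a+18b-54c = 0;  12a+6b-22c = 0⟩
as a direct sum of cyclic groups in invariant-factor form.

rank_ℚ(R)=2; free=3−2=1
SNF(R) diag = [2, 4] → torsion [2, 4]

Answer: M ≅ ℤ^1 ⊕ ℤ/2 ⊕ ℤ/4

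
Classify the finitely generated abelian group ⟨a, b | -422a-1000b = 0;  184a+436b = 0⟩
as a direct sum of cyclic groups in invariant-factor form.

Answer: M ≅ ℤ/2 ⊕ ℤ/4

Derivation:
rank_ℚ(R)=2; free=2−2=0
SNF(R) diag = [2, 4] → torsion [2, 4]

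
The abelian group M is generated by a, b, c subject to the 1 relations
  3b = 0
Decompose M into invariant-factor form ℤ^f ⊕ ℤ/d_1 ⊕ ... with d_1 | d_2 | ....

rank_ℚ(R)=1; free=3−1=2
SNF(R) diag = [3] → torsion [3]

Answer: M ≅ ℤ^2 ⊕ ℤ/3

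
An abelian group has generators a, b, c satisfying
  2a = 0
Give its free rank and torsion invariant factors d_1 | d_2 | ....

rank_ℚ(R)=1; free=3−1=2
SNF(R) diag = [2] → torsion [2]

Answer: M ≅ ℤ^2 ⊕ ℤ/2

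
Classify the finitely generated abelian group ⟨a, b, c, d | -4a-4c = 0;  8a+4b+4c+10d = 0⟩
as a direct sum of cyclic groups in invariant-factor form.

rank_ℚ(R)=2; free=4−2=2
SNF(R) diag = [2, 4] → torsion [2, 4]

Answer: M ≅ ℤ^2 ⊕ ℤ/2 ⊕ ℤ/4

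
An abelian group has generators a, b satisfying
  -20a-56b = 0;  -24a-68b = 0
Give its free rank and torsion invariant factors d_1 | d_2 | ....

rank_ℚ(R)=2; free=2−2=0
SNF(R) diag = [4, 4] → torsion [4, 4]

Answer: M ≅ ℤ/4 ⊕ ℤ/4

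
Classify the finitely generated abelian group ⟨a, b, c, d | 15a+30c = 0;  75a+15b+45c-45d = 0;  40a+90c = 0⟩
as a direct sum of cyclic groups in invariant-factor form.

rank_ℚ(R)=3; free=4−3=1
SNF(R) diag = [5, 15, 30] → torsion [5, 15, 30]

Answer: M ≅ ℤ^1 ⊕ ℤ/5 ⊕ ℤ/15 ⊕ ℤ/30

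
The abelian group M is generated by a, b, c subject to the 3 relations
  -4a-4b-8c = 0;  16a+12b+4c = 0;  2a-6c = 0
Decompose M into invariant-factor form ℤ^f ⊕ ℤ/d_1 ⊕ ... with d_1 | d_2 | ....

rank_ℚ(R)=3; free=3−3=0
SNF(R) diag = [2, 4, 8] → torsion [2, 4, 8]

Answer: M ≅ ℤ/2 ⊕ ℤ/4 ⊕ ℤ/8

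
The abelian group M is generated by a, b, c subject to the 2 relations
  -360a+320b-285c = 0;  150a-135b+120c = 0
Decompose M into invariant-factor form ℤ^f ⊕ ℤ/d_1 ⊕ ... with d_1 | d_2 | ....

Answer: M ≅ ℤ^1 ⊕ ℤ/5 ⊕ ℤ/15

Derivation:
rank_ℚ(R)=2; free=3−2=1
SNF(R) diag = [5, 15] → torsion [5, 15]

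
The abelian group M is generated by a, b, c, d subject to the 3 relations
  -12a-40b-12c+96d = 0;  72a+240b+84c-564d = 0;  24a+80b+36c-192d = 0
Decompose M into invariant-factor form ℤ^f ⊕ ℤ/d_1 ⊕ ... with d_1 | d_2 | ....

Answer: M ≅ ℤ^1 ⊕ ℤ/4 ⊕ ℤ/12 ⊕ ℤ/12

Derivation:
rank_ℚ(R)=3; free=4−3=1
SNF(R) diag = [4, 12, 12] → torsion [4, 12, 12]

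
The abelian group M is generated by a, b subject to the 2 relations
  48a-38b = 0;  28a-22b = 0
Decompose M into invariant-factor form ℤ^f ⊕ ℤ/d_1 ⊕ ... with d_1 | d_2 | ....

Answer: M ≅ ℤ/2 ⊕ ℤ/4

Derivation:
rank_ℚ(R)=2; free=2−2=0
SNF(R) diag = [2, 4] → torsion [2, 4]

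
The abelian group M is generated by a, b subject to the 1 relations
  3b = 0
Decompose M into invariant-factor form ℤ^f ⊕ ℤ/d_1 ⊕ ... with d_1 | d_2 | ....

rank_ℚ(R)=1; free=2−1=1
SNF(R) diag = [3] → torsion [3]

Answer: M ≅ ℤ^1 ⊕ ℤ/3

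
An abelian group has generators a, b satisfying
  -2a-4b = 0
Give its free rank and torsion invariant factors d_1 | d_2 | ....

rank_ℚ(R)=1; free=2−1=1
SNF(R) diag = [2] → torsion [2]

Answer: M ≅ ℤ^1 ⊕ ℤ/2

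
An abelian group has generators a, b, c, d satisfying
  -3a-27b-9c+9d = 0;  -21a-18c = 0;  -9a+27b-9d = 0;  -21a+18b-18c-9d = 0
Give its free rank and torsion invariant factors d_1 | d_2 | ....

rank_ℚ(R)=4; free=4−4=0
SNF(R) diag = [3, 9, 9, 9] → torsion [3, 9, 9, 9]

Answer: M ≅ ℤ/3 ⊕ ℤ/9 ⊕ ℤ/9 ⊕ ℤ/9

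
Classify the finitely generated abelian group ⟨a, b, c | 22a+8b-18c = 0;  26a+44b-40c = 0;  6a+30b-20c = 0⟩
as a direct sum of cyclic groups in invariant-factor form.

Answer: M ≅ ℤ/2 ⊕ ℤ/2 ⊕ ℤ/2

Derivation:
rank_ℚ(R)=3; free=3−3=0
SNF(R) diag = [2, 2, 2] → torsion [2, 2, 2]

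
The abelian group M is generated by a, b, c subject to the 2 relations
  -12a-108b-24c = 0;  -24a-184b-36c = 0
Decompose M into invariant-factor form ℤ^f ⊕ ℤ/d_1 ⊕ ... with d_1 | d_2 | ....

Answer: M ≅ ℤ^1 ⊕ ℤ/4 ⊕ ℤ/12

Derivation:
rank_ℚ(R)=2; free=3−2=1
SNF(R) diag = [4, 12] → torsion [4, 12]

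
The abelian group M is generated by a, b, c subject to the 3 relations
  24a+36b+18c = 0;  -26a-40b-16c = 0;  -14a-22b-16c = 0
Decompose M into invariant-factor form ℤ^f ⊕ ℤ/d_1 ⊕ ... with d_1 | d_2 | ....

rank_ℚ(R)=3; free=3−3=0
SNF(R) diag = [2, 6, 18] → torsion [2, 6, 18]

Answer: M ≅ ℤ/2 ⊕ ℤ/6 ⊕ ℤ/18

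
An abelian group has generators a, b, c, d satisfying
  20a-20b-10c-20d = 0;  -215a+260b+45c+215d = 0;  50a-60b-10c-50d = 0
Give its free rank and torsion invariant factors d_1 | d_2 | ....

Answer: M ≅ ℤ^1 ⊕ ℤ/5 ⊕ ℤ/10 ⊕ ℤ/20

Derivation:
rank_ℚ(R)=3; free=4−3=1
SNF(R) diag = [5, 10, 20] → torsion [5, 10, 20]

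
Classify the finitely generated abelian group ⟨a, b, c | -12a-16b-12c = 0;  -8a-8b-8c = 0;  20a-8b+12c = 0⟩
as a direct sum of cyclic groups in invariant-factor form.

Answer: M ≅ ℤ/4 ⊕ ℤ/8 ⊕ ℤ/8

Derivation:
rank_ℚ(R)=3; free=3−3=0
SNF(R) diag = [4, 8, 8] → torsion [4, 8, 8]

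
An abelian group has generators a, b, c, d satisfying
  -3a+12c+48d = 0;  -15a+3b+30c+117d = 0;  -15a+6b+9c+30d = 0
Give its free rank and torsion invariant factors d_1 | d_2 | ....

Answer: M ≅ ℤ^1 ⊕ ℤ/3 ⊕ ℤ/3 ⊕ ℤ/9

Derivation:
rank_ℚ(R)=3; free=4−3=1
SNF(R) diag = [3, 3, 9] → torsion [3, 3, 9]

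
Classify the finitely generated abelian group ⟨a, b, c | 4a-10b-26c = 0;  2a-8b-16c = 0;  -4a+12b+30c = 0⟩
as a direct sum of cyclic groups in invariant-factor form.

Answer: M ≅ ℤ/2 ⊕ ℤ/2 ⊕ ℤ/6

Derivation:
rank_ℚ(R)=3; free=3−3=0
SNF(R) diag = [2, 2, 6] → torsion [2, 2, 6]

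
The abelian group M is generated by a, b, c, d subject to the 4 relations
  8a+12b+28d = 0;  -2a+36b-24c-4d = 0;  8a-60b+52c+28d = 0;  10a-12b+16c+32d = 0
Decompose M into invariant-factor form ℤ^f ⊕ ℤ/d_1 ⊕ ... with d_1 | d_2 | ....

Answer: M ≅ ℤ/2 ⊕ ℤ/4 ⊕ ℤ/12 ⊕ ℤ/12

Derivation:
rank_ℚ(R)=4; free=4−4=0
SNF(R) diag = [2, 4, 12, 12] → torsion [2, 4, 12, 12]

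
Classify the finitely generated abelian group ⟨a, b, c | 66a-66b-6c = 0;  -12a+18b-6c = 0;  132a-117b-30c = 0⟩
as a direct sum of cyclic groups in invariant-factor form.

rank_ℚ(R)=3; free=3−3=0
SNF(R) diag = [3, 6, 6] → torsion [3, 6, 6]

Answer: M ≅ ℤ/3 ⊕ ℤ/6 ⊕ ℤ/6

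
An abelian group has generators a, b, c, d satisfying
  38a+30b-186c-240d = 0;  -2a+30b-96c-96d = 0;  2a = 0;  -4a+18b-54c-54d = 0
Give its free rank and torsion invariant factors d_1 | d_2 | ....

Answer: M ≅ ℤ/2 ⊕ ℤ/6 ⊕ ℤ/18 ⊕ ℤ/54

Derivation:
rank_ℚ(R)=4; free=4−4=0
SNF(R) diag = [2, 6, 18, 54] → torsion [2, 6, 18, 54]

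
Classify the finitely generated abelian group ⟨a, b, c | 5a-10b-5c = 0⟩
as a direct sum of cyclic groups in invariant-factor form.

rank_ℚ(R)=1; free=3−1=2
SNF(R) diag = [5] → torsion [5]

Answer: M ≅ ℤ^2 ⊕ ℤ/5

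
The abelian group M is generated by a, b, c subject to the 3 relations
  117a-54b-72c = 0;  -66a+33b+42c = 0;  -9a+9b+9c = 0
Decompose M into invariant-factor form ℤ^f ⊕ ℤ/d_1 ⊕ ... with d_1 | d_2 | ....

Answer: M ≅ ℤ/3 ⊕ ℤ/9 ⊕ ℤ/9

Derivation:
rank_ℚ(R)=3; free=3−3=0
SNF(R) diag = [3, 9, 9] → torsion [3, 9, 9]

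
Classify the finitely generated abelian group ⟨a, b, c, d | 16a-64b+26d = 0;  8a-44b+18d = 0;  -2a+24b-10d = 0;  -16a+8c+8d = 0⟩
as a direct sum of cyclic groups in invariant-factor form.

Answer: M ≅ ℤ/2 ⊕ ℤ/2 ⊕ ℤ/4 ⊕ ℤ/8

Derivation:
rank_ℚ(R)=4; free=4−4=0
SNF(R) diag = [2, 2, 4, 8] → torsion [2, 2, 4, 8]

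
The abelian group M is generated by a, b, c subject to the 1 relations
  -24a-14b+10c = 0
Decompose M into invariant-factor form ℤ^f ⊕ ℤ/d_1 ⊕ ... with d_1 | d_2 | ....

rank_ℚ(R)=1; free=3−1=2
SNF(R) diag = [2] → torsion [2]

Answer: M ≅ ℤ^2 ⊕ ℤ/2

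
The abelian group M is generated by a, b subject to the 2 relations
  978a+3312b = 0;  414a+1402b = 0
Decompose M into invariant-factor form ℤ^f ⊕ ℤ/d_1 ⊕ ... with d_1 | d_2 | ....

rank_ℚ(R)=2; free=2−2=0
SNF(R) diag = [2, 6] → torsion [2, 6]

Answer: M ≅ ℤ/2 ⊕ ℤ/6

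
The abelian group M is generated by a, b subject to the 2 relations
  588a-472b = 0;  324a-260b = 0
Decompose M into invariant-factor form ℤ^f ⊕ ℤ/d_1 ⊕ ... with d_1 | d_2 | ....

rank_ℚ(R)=2; free=2−2=0
SNF(R) diag = [4, 12] → torsion [4, 12]

Answer: M ≅ ℤ/4 ⊕ ℤ/12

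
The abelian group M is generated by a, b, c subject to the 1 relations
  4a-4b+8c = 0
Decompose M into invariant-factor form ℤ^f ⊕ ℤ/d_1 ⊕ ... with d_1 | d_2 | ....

Answer: M ≅ ℤ^2 ⊕ ℤ/4

Derivation:
rank_ℚ(R)=1; free=3−1=2
SNF(R) diag = [4] → torsion [4]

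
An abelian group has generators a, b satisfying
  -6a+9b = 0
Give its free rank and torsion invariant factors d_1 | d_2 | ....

rank_ℚ(R)=1; free=2−1=1
SNF(R) diag = [3] → torsion [3]

Answer: M ≅ ℤ^1 ⊕ ℤ/3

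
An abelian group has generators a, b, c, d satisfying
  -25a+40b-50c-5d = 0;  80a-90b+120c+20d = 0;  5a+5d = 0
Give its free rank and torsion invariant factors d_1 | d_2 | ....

Answer: M ≅ ℤ^1 ⊕ ℤ/5 ⊕ ℤ/10 ⊕ ℤ/30

Derivation:
rank_ℚ(R)=3; free=4−3=1
SNF(R) diag = [5, 10, 30] → torsion [5, 10, 30]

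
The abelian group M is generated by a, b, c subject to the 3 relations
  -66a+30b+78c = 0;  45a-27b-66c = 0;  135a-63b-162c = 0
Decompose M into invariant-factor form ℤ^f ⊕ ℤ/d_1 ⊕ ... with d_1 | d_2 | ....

Answer: M ≅ ℤ/3 ⊕ ℤ/6 ⊕ ℤ/18

Derivation:
rank_ℚ(R)=3; free=3−3=0
SNF(R) diag = [3, 6, 18] → torsion [3, 6, 18]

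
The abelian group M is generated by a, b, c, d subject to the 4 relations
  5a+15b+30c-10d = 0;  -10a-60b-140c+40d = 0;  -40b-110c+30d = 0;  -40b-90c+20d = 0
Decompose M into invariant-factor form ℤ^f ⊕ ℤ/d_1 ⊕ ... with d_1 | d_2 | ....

Answer: M ≅ ℤ/5 ⊕ ℤ/10 ⊕ ℤ/10 ⊕ ℤ/10

Derivation:
rank_ℚ(R)=4; free=4−4=0
SNF(R) diag = [5, 10, 10, 10] → torsion [5, 10, 10, 10]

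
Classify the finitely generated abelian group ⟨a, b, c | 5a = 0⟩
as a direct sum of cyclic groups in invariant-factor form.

Answer: M ≅ ℤ^2 ⊕ ℤ/5

Derivation:
rank_ℚ(R)=1; free=3−1=2
SNF(R) diag = [5] → torsion [5]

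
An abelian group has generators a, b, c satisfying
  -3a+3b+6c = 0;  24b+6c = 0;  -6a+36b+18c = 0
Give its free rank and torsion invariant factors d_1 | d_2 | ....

Answer: M ≅ ℤ/3 ⊕ ℤ/6 ⊕ ℤ/6

Derivation:
rank_ℚ(R)=3; free=3−3=0
SNF(R) diag = [3, 6, 6] → torsion [3, 6, 6]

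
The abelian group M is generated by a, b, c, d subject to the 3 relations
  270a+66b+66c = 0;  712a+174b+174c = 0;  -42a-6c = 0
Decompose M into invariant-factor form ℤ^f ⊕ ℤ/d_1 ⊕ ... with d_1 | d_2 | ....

rank_ℚ(R)=3; free=4−3=1
SNF(R) diag = [2, 6, 6] → torsion [2, 6, 6]

Answer: M ≅ ℤ^1 ⊕ ℤ/2 ⊕ ℤ/6 ⊕ ℤ/6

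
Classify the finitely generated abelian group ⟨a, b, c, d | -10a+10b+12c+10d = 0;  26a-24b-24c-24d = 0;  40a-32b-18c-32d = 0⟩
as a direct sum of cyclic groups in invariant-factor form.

Answer: M ≅ ℤ^1 ⊕ ℤ/2 ⊕ ℤ/2 ⊕ ℤ/6

Derivation:
rank_ℚ(R)=3; free=4−3=1
SNF(R) diag = [2, 2, 6] → torsion [2, 2, 6]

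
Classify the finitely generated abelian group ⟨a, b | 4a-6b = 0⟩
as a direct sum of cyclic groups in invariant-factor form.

Answer: M ≅ ℤ^1 ⊕ ℤ/2

Derivation:
rank_ℚ(R)=1; free=2−1=1
SNF(R) diag = [2] → torsion [2]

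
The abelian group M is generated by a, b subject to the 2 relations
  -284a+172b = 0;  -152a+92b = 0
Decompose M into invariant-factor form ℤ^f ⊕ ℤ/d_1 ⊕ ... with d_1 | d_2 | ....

Answer: M ≅ ℤ/4 ⊕ ℤ/4

Derivation:
rank_ℚ(R)=2; free=2−2=0
SNF(R) diag = [4, 4] → torsion [4, 4]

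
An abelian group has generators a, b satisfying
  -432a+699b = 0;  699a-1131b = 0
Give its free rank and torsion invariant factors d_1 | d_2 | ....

Answer: M ≅ ℤ/3 ⊕ ℤ/3

Derivation:
rank_ℚ(R)=2; free=2−2=0
SNF(R) diag = [3, 3] → torsion [3, 3]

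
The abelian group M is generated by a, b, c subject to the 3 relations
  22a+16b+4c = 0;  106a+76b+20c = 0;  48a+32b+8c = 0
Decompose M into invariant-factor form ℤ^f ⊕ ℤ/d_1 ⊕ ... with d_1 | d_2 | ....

Answer: M ≅ ℤ/2 ⊕ ℤ/4 ⊕ ℤ/8

Derivation:
rank_ℚ(R)=3; free=3−3=0
SNF(R) diag = [2, 4, 8] → torsion [2, 4, 8]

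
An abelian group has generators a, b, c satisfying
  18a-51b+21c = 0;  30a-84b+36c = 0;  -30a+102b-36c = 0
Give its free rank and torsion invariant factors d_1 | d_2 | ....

Answer: M ≅ ℤ/3 ⊕ ℤ/6 ⊕ ℤ/18

Derivation:
rank_ℚ(R)=3; free=3−3=0
SNF(R) diag = [3, 6, 18] → torsion [3, 6, 18]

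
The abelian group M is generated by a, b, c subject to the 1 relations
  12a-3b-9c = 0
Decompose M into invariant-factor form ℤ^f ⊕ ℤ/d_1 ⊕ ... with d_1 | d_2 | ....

rank_ℚ(R)=1; free=3−1=2
SNF(R) diag = [3] → torsion [3]

Answer: M ≅ ℤ^2 ⊕ ℤ/3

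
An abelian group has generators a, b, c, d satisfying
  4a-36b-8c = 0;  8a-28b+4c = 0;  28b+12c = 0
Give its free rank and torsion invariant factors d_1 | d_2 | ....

Answer: M ≅ ℤ^1 ⊕ ℤ/4 ⊕ ℤ/4 ⊕ ℤ/8

Derivation:
rank_ℚ(R)=3; free=4−3=1
SNF(R) diag = [4, 4, 8] → torsion [4, 4, 8]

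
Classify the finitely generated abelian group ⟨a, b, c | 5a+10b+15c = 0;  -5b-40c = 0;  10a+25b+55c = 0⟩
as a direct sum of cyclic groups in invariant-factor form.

Answer: M ≅ ℤ/5 ⊕ ℤ/5 ⊕ ℤ/15

Derivation:
rank_ℚ(R)=3; free=3−3=0
SNF(R) diag = [5, 5, 15] → torsion [5, 5, 15]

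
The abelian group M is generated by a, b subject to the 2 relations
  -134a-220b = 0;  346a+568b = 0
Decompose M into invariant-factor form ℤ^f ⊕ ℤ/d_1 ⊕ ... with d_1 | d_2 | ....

Answer: M ≅ ℤ/2 ⊕ ℤ/4

Derivation:
rank_ℚ(R)=2; free=2−2=0
SNF(R) diag = [2, 4] → torsion [2, 4]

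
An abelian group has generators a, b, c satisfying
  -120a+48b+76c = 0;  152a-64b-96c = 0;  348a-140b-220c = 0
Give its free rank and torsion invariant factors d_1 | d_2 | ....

rank_ℚ(R)=3; free=3−3=0
SNF(R) diag = [4, 4, 8] → torsion [4, 4, 8]

Answer: M ≅ ℤ/4 ⊕ ℤ/4 ⊕ ℤ/8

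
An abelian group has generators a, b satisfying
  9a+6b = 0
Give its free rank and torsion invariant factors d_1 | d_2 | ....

rank_ℚ(R)=1; free=2−1=1
SNF(R) diag = [3] → torsion [3]

Answer: M ≅ ℤ^1 ⊕ ℤ/3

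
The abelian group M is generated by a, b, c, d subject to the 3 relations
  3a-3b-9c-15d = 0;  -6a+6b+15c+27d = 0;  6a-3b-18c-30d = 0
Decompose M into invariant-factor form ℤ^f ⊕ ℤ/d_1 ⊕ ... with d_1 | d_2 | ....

Answer: M ≅ ℤ^1 ⊕ ℤ/3 ⊕ ℤ/3 ⊕ ℤ/3

Derivation:
rank_ℚ(R)=3; free=4−3=1
SNF(R) diag = [3, 3, 3] → torsion [3, 3, 3]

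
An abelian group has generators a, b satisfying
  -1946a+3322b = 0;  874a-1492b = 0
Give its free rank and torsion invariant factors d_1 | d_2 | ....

Answer: M ≅ ℤ/2 ⊕ ℤ/2

Derivation:
rank_ℚ(R)=2; free=2−2=0
SNF(R) diag = [2, 2] → torsion [2, 2]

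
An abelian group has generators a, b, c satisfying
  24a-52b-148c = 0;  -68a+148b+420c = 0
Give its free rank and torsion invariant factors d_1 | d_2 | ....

rank_ℚ(R)=2; free=3−2=1
SNF(R) diag = [4, 4] → torsion [4, 4]

Answer: M ≅ ℤ^1 ⊕ ℤ/4 ⊕ ℤ/4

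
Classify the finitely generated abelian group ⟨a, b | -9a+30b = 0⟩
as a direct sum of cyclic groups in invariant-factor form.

rank_ℚ(R)=1; free=2−1=1
SNF(R) diag = [3] → torsion [3]

Answer: M ≅ ℤ^1 ⊕ ℤ/3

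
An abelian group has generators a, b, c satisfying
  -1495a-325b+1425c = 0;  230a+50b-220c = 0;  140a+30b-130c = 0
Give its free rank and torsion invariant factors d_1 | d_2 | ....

rank_ℚ(R)=3; free=3−3=0
SNF(R) diag = [5, 10, 10] → torsion [5, 10, 10]

Answer: M ≅ ℤ/5 ⊕ ℤ/10 ⊕ ℤ/10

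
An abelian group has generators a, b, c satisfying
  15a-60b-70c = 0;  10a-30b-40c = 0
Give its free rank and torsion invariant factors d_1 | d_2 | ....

rank_ℚ(R)=2; free=3−2=1
SNF(R) diag = [5, 10] → torsion [5, 10]

Answer: M ≅ ℤ^1 ⊕ ℤ/5 ⊕ ℤ/10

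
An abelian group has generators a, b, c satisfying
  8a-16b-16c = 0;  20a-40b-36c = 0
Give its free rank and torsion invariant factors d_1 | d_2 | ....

Answer: M ≅ ℤ^1 ⊕ ℤ/4 ⊕ ℤ/8

Derivation:
rank_ℚ(R)=2; free=3−2=1
SNF(R) diag = [4, 8] → torsion [4, 8]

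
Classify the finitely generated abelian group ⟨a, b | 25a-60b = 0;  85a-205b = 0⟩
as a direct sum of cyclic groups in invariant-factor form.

rank_ℚ(R)=2; free=2−2=0
SNF(R) diag = [5, 5] → torsion [5, 5]

Answer: M ≅ ℤ/5 ⊕ ℤ/5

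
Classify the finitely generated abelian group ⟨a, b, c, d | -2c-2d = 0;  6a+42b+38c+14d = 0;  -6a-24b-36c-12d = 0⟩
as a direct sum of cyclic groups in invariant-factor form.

rank_ℚ(R)=3; free=4−3=1
SNF(R) diag = [2, 6, 18] → torsion [2, 6, 18]

Answer: M ≅ ℤ^1 ⊕ ℤ/2 ⊕ ℤ/6 ⊕ ℤ/18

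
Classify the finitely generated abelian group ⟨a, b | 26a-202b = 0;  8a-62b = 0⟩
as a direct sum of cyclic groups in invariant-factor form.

rank_ℚ(R)=2; free=2−2=0
SNF(R) diag = [2, 2] → torsion [2, 2]

Answer: M ≅ ℤ/2 ⊕ ℤ/2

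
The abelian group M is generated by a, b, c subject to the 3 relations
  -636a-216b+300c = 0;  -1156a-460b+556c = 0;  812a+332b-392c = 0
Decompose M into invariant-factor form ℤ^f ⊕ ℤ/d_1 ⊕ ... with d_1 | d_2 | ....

Answer: M ≅ ℤ/4 ⊕ ℤ/12 ⊕ ℤ/36

Derivation:
rank_ℚ(R)=3; free=3−3=0
SNF(R) diag = [4, 12, 36] → torsion [4, 12, 36]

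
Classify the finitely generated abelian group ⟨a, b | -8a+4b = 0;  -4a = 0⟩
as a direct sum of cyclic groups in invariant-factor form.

rank_ℚ(R)=2; free=2−2=0
SNF(R) diag = [4, 4] → torsion [4, 4]

Answer: M ≅ ℤ/4 ⊕ ℤ/4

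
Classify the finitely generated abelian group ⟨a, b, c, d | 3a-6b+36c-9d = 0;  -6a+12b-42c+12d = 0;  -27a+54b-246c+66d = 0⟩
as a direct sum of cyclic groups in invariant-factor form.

rank_ℚ(R)=3; free=4−3=1
SNF(R) diag = [3, 3, 6] → torsion [3, 3, 6]

Answer: M ≅ ℤ^1 ⊕ ℤ/3 ⊕ ℤ/3 ⊕ ℤ/6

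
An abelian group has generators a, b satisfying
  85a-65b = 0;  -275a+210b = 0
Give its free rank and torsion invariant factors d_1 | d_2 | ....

rank_ℚ(R)=2; free=2−2=0
SNF(R) diag = [5, 5] → torsion [5, 5]

Answer: M ≅ ℤ/5 ⊕ ℤ/5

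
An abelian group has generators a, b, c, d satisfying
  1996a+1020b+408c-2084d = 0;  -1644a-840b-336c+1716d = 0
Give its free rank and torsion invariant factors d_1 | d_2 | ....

Answer: M ≅ ℤ^2 ⊕ ℤ/4 ⊕ ℤ/12

Derivation:
rank_ℚ(R)=2; free=4−2=2
SNF(R) diag = [4, 12] → torsion [4, 12]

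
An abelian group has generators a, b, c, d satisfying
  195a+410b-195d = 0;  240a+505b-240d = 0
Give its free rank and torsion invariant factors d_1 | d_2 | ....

Answer: M ≅ ℤ^2 ⊕ ℤ/5 ⊕ ℤ/15

Derivation:
rank_ℚ(R)=2; free=4−2=2
SNF(R) diag = [5, 15] → torsion [5, 15]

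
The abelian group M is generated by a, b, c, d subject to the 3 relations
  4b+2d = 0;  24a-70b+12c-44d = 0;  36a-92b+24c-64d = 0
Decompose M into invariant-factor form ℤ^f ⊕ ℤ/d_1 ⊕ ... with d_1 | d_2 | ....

rank_ℚ(R)=3; free=4−3=1
SNF(R) diag = [2, 6, 12] → torsion [2, 6, 12]

Answer: M ≅ ℤ^1 ⊕ ℤ/2 ⊕ ℤ/6 ⊕ ℤ/12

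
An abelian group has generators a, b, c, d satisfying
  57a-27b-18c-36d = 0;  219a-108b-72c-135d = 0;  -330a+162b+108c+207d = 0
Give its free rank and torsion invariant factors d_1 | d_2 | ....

Answer: M ≅ ℤ^1 ⊕ ℤ/3 ⊕ ℤ/9 ⊕ ℤ/9

Derivation:
rank_ℚ(R)=3; free=4−3=1
SNF(R) diag = [3, 9, 9] → torsion [3, 9, 9]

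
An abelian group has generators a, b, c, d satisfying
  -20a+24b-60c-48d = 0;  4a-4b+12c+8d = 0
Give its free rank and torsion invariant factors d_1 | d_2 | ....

rank_ℚ(R)=2; free=4−2=2
SNF(R) diag = [4, 4] → torsion [4, 4]

Answer: M ≅ ℤ^2 ⊕ ℤ/4 ⊕ ℤ/4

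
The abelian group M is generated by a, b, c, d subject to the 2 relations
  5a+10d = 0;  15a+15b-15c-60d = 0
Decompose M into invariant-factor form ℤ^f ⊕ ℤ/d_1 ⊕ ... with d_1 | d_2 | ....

Answer: M ≅ ℤ^2 ⊕ ℤ/5 ⊕ ℤ/15

Derivation:
rank_ℚ(R)=2; free=4−2=2
SNF(R) diag = [5, 15] → torsion [5, 15]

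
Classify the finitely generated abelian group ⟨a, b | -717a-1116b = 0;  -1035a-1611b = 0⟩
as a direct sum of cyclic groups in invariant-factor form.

Answer: M ≅ ℤ/3 ⊕ ℤ/9

Derivation:
rank_ℚ(R)=2; free=2−2=0
SNF(R) diag = [3, 9] → torsion [3, 9]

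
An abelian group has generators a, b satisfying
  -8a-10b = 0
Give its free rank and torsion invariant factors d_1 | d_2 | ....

Answer: M ≅ ℤ^1 ⊕ ℤ/2

Derivation:
rank_ℚ(R)=1; free=2−1=1
SNF(R) diag = [2] → torsion [2]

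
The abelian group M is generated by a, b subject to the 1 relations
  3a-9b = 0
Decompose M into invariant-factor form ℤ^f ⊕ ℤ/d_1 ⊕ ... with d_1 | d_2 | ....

rank_ℚ(R)=1; free=2−1=1
SNF(R) diag = [3] → torsion [3]

Answer: M ≅ ℤ^1 ⊕ ℤ/3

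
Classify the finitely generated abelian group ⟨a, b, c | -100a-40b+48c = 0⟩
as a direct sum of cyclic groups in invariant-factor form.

rank_ℚ(R)=1; free=3−1=2
SNF(R) diag = [4] → torsion [4]

Answer: M ≅ ℤ^2 ⊕ ℤ/4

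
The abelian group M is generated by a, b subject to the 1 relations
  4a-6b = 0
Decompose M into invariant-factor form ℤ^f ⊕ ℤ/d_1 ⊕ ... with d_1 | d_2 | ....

Answer: M ≅ ℤ^1 ⊕ ℤ/2

Derivation:
rank_ℚ(R)=1; free=2−1=1
SNF(R) diag = [2] → torsion [2]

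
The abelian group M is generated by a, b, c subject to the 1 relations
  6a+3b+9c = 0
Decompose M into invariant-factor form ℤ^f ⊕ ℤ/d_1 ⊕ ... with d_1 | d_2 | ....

Answer: M ≅ ℤ^2 ⊕ ℤ/3

Derivation:
rank_ℚ(R)=1; free=3−1=2
SNF(R) diag = [3] → torsion [3]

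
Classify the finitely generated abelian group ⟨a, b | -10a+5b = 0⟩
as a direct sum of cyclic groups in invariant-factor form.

rank_ℚ(R)=1; free=2−1=1
SNF(R) diag = [5] → torsion [5]

Answer: M ≅ ℤ^1 ⊕ ℤ/5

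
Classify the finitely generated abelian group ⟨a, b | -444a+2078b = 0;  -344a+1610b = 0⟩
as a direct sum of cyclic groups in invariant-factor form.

Answer: M ≅ ℤ/2 ⊕ ℤ/4

Derivation:
rank_ℚ(R)=2; free=2−2=0
SNF(R) diag = [2, 4] → torsion [2, 4]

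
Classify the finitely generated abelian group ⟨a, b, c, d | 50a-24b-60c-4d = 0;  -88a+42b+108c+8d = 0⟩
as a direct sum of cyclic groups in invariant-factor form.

Answer: M ≅ ℤ^2 ⊕ ℤ/2 ⊕ ℤ/6

Derivation:
rank_ℚ(R)=2; free=4−2=2
SNF(R) diag = [2, 6] → torsion [2, 6]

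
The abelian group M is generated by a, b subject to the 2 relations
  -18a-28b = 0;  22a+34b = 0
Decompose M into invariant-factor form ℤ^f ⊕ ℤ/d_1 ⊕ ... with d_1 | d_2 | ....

Answer: M ≅ ℤ/2 ⊕ ℤ/2

Derivation:
rank_ℚ(R)=2; free=2−2=0
SNF(R) diag = [2, 2] → torsion [2, 2]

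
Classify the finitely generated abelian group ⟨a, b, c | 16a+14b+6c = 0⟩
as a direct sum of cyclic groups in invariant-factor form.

Answer: M ≅ ℤ^2 ⊕ ℤ/2

Derivation:
rank_ℚ(R)=1; free=3−1=2
SNF(R) diag = [2] → torsion [2]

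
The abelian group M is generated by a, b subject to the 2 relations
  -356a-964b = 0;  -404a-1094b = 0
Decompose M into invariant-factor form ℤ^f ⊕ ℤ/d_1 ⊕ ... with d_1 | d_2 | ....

Answer: M ≅ ℤ/2 ⊕ ℤ/4

Derivation:
rank_ℚ(R)=2; free=2−2=0
SNF(R) diag = [2, 4] → torsion [2, 4]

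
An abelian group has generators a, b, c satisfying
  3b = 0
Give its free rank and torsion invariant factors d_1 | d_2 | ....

rank_ℚ(R)=1; free=3−1=2
SNF(R) diag = [3] → torsion [3]

Answer: M ≅ ℤ^2 ⊕ ℤ/3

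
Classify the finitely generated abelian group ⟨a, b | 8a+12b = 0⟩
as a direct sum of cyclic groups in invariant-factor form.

rank_ℚ(R)=1; free=2−1=1
SNF(R) diag = [4] → torsion [4]

Answer: M ≅ ℤ^1 ⊕ ℤ/4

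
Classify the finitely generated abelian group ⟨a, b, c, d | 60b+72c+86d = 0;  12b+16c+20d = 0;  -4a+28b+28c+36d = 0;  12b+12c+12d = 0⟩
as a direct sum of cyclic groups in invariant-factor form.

Answer: M ≅ ℤ/2 ⊕ ℤ/4 ⊕ ℤ/4 ⊕ ℤ/12

Derivation:
rank_ℚ(R)=4; free=4−4=0
SNF(R) diag = [2, 4, 4, 12] → torsion [2, 4, 4, 12]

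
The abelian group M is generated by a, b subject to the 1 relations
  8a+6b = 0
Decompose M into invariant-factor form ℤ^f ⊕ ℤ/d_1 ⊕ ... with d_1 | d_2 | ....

Answer: M ≅ ℤ^1 ⊕ ℤ/2

Derivation:
rank_ℚ(R)=1; free=2−1=1
SNF(R) diag = [2] → torsion [2]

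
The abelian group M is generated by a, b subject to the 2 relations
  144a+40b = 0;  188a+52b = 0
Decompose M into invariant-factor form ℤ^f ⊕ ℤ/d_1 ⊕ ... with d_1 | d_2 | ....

rank_ℚ(R)=2; free=2−2=0
SNF(R) diag = [4, 8] → torsion [4, 8]

Answer: M ≅ ℤ/4 ⊕ ℤ/8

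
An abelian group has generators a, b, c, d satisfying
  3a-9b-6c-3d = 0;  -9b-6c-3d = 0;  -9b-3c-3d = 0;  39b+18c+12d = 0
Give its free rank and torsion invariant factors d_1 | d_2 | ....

Answer: M ≅ ℤ/3 ⊕ ℤ/3 ⊕ ℤ/3 ⊕ ℤ/3

Derivation:
rank_ℚ(R)=4; free=4−4=0
SNF(R) diag = [3, 3, 3, 3] → torsion [3, 3, 3, 3]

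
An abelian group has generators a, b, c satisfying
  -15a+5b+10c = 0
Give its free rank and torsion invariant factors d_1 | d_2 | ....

rank_ℚ(R)=1; free=3−1=2
SNF(R) diag = [5] → torsion [5]

Answer: M ≅ ℤ^2 ⊕ ℤ/5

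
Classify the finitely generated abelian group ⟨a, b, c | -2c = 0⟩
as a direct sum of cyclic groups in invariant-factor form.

rank_ℚ(R)=1; free=3−1=2
SNF(R) diag = [2] → torsion [2]

Answer: M ≅ ℤ^2 ⊕ ℤ/2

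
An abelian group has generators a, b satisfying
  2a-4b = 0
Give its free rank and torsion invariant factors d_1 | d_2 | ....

rank_ℚ(R)=1; free=2−1=1
SNF(R) diag = [2] → torsion [2]

Answer: M ≅ ℤ^1 ⊕ ℤ/2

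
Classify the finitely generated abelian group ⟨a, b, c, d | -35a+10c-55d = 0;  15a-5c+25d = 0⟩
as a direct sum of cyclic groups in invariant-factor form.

Answer: M ≅ ℤ^2 ⊕ ℤ/5 ⊕ ℤ/5

Derivation:
rank_ℚ(R)=2; free=4−2=2
SNF(R) diag = [5, 5] → torsion [5, 5]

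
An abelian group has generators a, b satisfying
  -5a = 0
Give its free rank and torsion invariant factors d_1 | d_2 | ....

rank_ℚ(R)=1; free=2−1=1
SNF(R) diag = [5] → torsion [5]

Answer: M ≅ ℤ^1 ⊕ ℤ/5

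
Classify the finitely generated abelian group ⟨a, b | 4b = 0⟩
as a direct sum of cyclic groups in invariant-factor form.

Answer: M ≅ ℤ^1 ⊕ ℤ/4

Derivation:
rank_ℚ(R)=1; free=2−1=1
SNF(R) diag = [4] → torsion [4]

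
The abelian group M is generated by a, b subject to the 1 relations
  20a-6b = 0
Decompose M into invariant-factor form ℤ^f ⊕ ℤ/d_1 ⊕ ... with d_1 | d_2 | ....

Answer: M ≅ ℤ^1 ⊕ ℤ/2

Derivation:
rank_ℚ(R)=1; free=2−1=1
SNF(R) diag = [2] → torsion [2]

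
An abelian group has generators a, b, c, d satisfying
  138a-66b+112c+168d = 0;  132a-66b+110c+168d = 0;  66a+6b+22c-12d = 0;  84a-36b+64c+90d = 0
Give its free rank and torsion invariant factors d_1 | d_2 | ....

rank_ℚ(R)=4; free=4−4=0
SNF(R) diag = [2, 6, 18, 18] → torsion [2, 6, 18, 18]

Answer: M ≅ ℤ/2 ⊕ ℤ/6 ⊕ ℤ/18 ⊕ ℤ/18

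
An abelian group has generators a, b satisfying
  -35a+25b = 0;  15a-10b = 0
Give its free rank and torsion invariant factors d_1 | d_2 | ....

Answer: M ≅ ℤ/5 ⊕ ℤ/5

Derivation:
rank_ℚ(R)=2; free=2−2=0
SNF(R) diag = [5, 5] → torsion [5, 5]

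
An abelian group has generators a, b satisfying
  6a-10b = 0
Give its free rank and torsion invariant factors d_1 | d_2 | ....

Answer: M ≅ ℤ^1 ⊕ ℤ/2

Derivation:
rank_ℚ(R)=1; free=2−1=1
SNF(R) diag = [2] → torsion [2]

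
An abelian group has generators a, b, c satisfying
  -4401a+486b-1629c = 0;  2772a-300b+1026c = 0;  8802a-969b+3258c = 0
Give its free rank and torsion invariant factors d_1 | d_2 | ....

rank_ℚ(R)=3; free=3−3=0
SNF(R) diag = [3, 9, 18] → torsion [3, 9, 18]

Answer: M ≅ ℤ/3 ⊕ ℤ/9 ⊕ ℤ/18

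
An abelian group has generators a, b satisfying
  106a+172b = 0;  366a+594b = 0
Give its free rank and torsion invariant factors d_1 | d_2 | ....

Answer: M ≅ ℤ/2 ⊕ ℤ/6

Derivation:
rank_ℚ(R)=2; free=2−2=0
SNF(R) diag = [2, 6] → torsion [2, 6]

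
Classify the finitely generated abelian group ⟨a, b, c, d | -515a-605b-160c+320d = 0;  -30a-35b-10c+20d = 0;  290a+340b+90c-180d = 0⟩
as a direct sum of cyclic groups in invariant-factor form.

Answer: M ≅ ℤ^1 ⊕ ℤ/5 ⊕ ℤ/5 ⊕ ℤ/10

Derivation:
rank_ℚ(R)=3; free=4−3=1
SNF(R) diag = [5, 5, 10] → torsion [5, 5, 10]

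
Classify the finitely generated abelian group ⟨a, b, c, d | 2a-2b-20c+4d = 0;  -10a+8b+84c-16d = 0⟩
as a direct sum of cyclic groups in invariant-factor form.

rank_ℚ(R)=2; free=4−2=2
SNF(R) diag = [2, 2] → torsion [2, 2]

Answer: M ≅ ℤ^2 ⊕ ℤ/2 ⊕ ℤ/2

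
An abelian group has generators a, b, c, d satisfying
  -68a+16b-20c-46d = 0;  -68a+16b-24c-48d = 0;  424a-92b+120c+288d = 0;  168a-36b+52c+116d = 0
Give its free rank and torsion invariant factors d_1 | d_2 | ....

rank_ℚ(R)=4; free=4−4=0
SNF(R) diag = [2, 4, 12, 12] → torsion [2, 4, 12, 12]

Answer: M ≅ ℤ/2 ⊕ ℤ/4 ⊕ ℤ/12 ⊕ ℤ/12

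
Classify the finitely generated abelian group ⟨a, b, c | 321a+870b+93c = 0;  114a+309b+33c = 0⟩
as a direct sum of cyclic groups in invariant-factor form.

Answer: M ≅ ℤ^1 ⊕ ℤ/3 ⊕ ℤ/3

Derivation:
rank_ℚ(R)=2; free=3−2=1
SNF(R) diag = [3, 3] → torsion [3, 3]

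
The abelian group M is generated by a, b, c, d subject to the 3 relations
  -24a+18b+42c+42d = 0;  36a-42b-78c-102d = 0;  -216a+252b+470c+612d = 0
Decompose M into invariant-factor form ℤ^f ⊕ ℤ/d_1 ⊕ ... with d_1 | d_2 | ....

rank_ℚ(R)=3; free=4−3=1
SNF(R) diag = [2, 6, 12] → torsion [2, 6, 12]

Answer: M ≅ ℤ^1 ⊕ ℤ/2 ⊕ ℤ/6 ⊕ ℤ/12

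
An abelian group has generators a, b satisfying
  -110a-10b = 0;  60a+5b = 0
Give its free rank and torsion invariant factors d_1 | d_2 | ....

rank_ℚ(R)=2; free=2−2=0
SNF(R) diag = [5, 10] → torsion [5, 10]

Answer: M ≅ ℤ/5 ⊕ ℤ/10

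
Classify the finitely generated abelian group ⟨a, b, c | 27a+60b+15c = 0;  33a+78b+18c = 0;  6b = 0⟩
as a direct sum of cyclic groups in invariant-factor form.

rank_ℚ(R)=3; free=3−3=0
SNF(R) diag = [3, 3, 6] → torsion [3, 3, 6]

Answer: M ≅ ℤ/3 ⊕ ℤ/3 ⊕ ℤ/6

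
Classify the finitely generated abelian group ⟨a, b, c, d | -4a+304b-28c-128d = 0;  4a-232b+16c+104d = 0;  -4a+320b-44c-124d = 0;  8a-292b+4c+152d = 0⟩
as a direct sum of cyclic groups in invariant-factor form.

rank_ℚ(R)=4; free=4−4=0
SNF(R) diag = [4, 4, 12, 36] → torsion [4, 4, 12, 36]

Answer: M ≅ ℤ/4 ⊕ ℤ/4 ⊕ ℤ/12 ⊕ ℤ/36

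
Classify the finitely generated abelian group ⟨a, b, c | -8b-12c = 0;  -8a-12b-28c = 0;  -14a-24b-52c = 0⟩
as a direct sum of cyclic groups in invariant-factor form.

rank_ℚ(R)=3; free=3−3=0
SNF(R) diag = [2, 4, 12] → torsion [2, 4, 12]

Answer: M ≅ ℤ/2 ⊕ ℤ/4 ⊕ ℤ/12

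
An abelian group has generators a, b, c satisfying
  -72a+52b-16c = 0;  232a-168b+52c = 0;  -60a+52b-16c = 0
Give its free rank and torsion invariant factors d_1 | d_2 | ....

rank_ℚ(R)=3; free=3−3=0
SNF(R) diag = [4, 4, 12] → torsion [4, 4, 12]

Answer: M ≅ ℤ/4 ⊕ ℤ/4 ⊕ ℤ/12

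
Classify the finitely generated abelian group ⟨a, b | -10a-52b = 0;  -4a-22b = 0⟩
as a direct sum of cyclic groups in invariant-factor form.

Answer: M ≅ ℤ/2 ⊕ ℤ/6

Derivation:
rank_ℚ(R)=2; free=2−2=0
SNF(R) diag = [2, 6] → torsion [2, 6]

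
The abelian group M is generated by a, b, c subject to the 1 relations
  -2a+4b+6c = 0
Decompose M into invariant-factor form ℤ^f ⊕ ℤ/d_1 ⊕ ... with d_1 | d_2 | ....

Answer: M ≅ ℤ^2 ⊕ ℤ/2

Derivation:
rank_ℚ(R)=1; free=3−1=2
SNF(R) diag = [2] → torsion [2]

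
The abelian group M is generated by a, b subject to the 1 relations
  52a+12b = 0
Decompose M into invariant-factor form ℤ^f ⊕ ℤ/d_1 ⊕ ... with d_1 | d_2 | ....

rank_ℚ(R)=1; free=2−1=1
SNF(R) diag = [4] → torsion [4]

Answer: M ≅ ℤ^1 ⊕ ℤ/4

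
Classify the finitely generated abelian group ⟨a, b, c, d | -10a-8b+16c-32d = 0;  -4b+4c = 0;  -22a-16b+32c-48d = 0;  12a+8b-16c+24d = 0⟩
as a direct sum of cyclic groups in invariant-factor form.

rank_ℚ(R)=4; free=4−4=0
SNF(R) diag = [2, 4, 8, 8] → torsion [2, 4, 8, 8]

Answer: M ≅ ℤ/2 ⊕ ℤ/4 ⊕ ℤ/8 ⊕ ℤ/8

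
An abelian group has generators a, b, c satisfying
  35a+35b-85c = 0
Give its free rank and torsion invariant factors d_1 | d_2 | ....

rank_ℚ(R)=1; free=3−1=2
SNF(R) diag = [5] → torsion [5]

Answer: M ≅ ℤ^2 ⊕ ℤ/5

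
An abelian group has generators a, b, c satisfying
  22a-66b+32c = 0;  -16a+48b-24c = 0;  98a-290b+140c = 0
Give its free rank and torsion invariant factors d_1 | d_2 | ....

Answer: M ≅ ℤ/2 ⊕ ℤ/4 ⊕ ℤ/8

Derivation:
rank_ℚ(R)=3; free=3−3=0
SNF(R) diag = [2, 4, 8] → torsion [2, 4, 8]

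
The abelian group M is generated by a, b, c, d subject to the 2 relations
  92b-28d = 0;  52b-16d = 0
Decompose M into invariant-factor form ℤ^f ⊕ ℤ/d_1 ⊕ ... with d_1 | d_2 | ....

rank_ℚ(R)=2; free=4−2=2
SNF(R) diag = [4, 4] → torsion [4, 4]

Answer: M ≅ ℤ^2 ⊕ ℤ/4 ⊕ ℤ/4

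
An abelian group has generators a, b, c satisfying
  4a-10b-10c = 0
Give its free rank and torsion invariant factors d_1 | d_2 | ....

rank_ℚ(R)=1; free=3−1=2
SNF(R) diag = [2] → torsion [2]

Answer: M ≅ ℤ^2 ⊕ ℤ/2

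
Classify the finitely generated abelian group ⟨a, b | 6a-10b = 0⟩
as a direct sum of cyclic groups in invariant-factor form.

Answer: M ≅ ℤ^1 ⊕ ℤ/2

Derivation:
rank_ℚ(R)=1; free=2−1=1
SNF(R) diag = [2] → torsion [2]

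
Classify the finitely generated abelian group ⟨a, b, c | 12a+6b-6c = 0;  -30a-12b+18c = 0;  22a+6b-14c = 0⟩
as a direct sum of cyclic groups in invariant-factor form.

Answer: M ≅ ℤ/2 ⊕ ℤ/6 ⊕ ℤ/6

Derivation:
rank_ℚ(R)=3; free=3−3=0
SNF(R) diag = [2, 6, 6] → torsion [2, 6, 6]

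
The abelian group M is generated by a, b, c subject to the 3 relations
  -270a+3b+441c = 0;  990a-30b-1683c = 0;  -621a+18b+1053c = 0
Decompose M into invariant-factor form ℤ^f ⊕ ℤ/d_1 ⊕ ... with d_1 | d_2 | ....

Answer: M ≅ ℤ/3 ⊕ ℤ/9 ⊕ ℤ/27

Derivation:
rank_ℚ(R)=3; free=3−3=0
SNF(R) diag = [3, 9, 27] → torsion [3, 9, 27]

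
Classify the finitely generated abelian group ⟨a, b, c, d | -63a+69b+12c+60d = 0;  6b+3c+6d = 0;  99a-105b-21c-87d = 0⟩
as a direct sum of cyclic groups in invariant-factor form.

Answer: M ≅ ℤ^1 ⊕ ℤ/3 ⊕ ℤ/9 ⊕ ℤ/27

Derivation:
rank_ℚ(R)=3; free=4−3=1
SNF(R) diag = [3, 9, 27] → torsion [3, 9, 27]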